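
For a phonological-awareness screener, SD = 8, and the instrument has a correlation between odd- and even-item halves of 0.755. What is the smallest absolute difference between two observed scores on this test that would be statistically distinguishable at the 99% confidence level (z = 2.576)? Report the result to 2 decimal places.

r_full = 2·0.755 / (1 + 0.755) ≈ 0.860
SEM = 8.000·√(1 − 0.860) ≈ 2.989
SE_diff = √2 · SEM ≈ 4.227
Minimum reliable difference = 2.576 · SE_diff ≈ 2.576 · 4.227 ≈ 10.889

10.89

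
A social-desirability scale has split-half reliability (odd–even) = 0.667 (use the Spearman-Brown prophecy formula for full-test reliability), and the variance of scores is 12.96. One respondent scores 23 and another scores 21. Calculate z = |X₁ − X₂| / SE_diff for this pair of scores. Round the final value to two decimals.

0.88

SD = √12.96 ≈ 3.60000
r_full = 2·0.667 / (1 + 0.667) ≈ 0.80024
The standard error of measurement is 3.60000×√(1 − 0.80024) ≈ 3.60000×0.44695 ≈ 1.60900.
SE_diff = SEM × √2 ≈ 1.60900 × 1.41421 ≈ 2.27547
z = |23 − 21| / 2.27547 = 2 / 2.27547 ≈ 0.87894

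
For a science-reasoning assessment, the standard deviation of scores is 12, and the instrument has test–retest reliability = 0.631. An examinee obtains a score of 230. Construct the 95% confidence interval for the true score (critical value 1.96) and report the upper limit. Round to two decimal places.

244.29

SEM = 12.000 × √(1 − 0.631) = 12.000 × √0.369 ≈ 12.000 × 0.607 ≈ 7.289
Half-width = 1.96×7.289 ≈ 14.287
Upper bound: 230 + 14.287 = 244.287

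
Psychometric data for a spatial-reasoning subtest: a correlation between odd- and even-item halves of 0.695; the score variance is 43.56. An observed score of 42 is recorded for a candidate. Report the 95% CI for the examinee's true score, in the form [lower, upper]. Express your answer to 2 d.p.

[36.51, 47.49]

SD = √43.56 = 6.60000
Spearman-Brown: r = 2(0.695) / (1 + 0.695) = 1.39000 / 1.69500 ≈ 0.82006
SEM = 6.60000 × √(1 − 0.82006) = 6.60000 × √0.17994 ≈ 6.60000 × 0.42419 ≈ 2.79968
Margin = 1.96 × 2.79968 ≈ 5.48738
CI = 42 ± 5.48738 → [36.51262, 47.48738]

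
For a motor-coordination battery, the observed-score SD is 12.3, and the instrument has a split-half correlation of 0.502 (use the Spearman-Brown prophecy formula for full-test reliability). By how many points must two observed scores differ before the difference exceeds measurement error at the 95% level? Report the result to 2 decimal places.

19.63

Full-length reliability (Spearman-Brown) = 2(0.502)/(1+0.502) ≈ 0.6684
SEM = 12.3000·√(1 − 0.6684) ≈ 7.0825
SE_diff = SEM · √2 ≈ 7.0825 · 1.4142 ≈ 10.0161
Smallest detectable difference = 1.96·10.0161 ≈ 19.6316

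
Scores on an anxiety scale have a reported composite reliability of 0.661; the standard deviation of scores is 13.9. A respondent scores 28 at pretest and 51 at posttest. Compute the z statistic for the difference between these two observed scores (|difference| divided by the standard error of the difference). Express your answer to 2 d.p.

SEM = 13.9000*√(1 − 0.6610) ≃ 8.0931
SE_diff = √2 * SEM ≃ 11.4454
z = |28 − 51| / 11.4454 = 23 / 11.4454 ≃ 2.0095

2.01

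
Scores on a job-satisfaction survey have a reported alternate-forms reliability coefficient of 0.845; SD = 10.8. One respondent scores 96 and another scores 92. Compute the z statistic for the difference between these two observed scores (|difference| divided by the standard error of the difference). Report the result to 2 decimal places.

SEM = 10.80000 * √(1 − 0.84500) = 10.80000 * √0.15500 ≈ 10.80000 * 0.39370 ≈ 4.25196
Standard error of the difference = 4.25196·√2 ≈ 6.01319
z = |96 − 92| / 6.01319 = 4 / 6.01319 ≈ 0.66520

0.67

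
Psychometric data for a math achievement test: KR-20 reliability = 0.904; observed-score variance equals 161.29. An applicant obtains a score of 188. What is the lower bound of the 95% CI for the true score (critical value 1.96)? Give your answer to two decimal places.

180.29

σ = 161.29^(1/2) = 12.7000
SEM = 12.7000 * √(1 − 0.9040) = 12.7000 * √0.0960 ≃ 12.7000 * 0.3098 ≃ 3.9350
1.96 * SEM ≃ 7.7125
Lower limit = 188 − 7.7125 ≃ 180.2875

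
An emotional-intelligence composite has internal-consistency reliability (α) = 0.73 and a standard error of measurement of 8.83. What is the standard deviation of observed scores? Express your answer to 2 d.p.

16.99

SD = SEM / √(1 − r) = 8.83 / √0.2700 ≈ 8.83 / 0.5196 ≈ 16.9933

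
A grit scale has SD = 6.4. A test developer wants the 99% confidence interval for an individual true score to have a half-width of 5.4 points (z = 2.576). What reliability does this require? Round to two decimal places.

0.89

Required SEM = 5.4 / 2.576 ≈ 2.096
Required reliability = 1 − (SEM/SD)² = 1 − 0.107 ≈ 0.893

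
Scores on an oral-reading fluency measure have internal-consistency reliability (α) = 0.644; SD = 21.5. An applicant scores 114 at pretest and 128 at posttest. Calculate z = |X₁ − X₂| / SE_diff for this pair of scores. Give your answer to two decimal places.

0.77

SEM = 21.50000 × √(1 − 0.64400) = 21.50000 × √0.35600 ≃ 21.50000 × 0.59666 ≃ 12.82813
SE_diff = √2 × SEM ≃ 18.14172
z = 14 / 18.14172 ≃ 0.77170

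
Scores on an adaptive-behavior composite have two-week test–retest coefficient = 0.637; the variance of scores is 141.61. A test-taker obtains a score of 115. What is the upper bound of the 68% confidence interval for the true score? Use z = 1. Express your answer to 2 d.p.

122.17

SD = √141.61 ≃ 11.90000
SEM = 11.90000 × √(1 − 0.63700) = 11.90000 × √0.36300 ≃ 11.90000 × 0.60249 ≃ 7.16969
Half-width = 1×7.16969 ≃ 7.16969
Upper limit = 115 + 7.16969 ≃ 122.16969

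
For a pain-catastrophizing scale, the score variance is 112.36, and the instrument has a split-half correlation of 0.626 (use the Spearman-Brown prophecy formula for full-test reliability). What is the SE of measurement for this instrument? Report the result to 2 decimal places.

5.08

SD = √112.36 ≈ 10.6000
r_full = 2·0.626 / (1 + 0.626) ≈ 0.7700
SEM = 10.6000·√(1 − 0.7700) ≈ 5.0837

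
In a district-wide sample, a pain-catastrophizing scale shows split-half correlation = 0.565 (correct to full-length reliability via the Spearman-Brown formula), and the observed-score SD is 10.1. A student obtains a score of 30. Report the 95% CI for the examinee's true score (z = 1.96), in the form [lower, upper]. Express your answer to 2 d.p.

[19.56, 40.44]

r_full = 2·0.565 / (1 + 0.565) ≈ 0.7220
SEM = 10.1000 × √(1 − 0.7220) = 10.1000 × √0.2780 ≈ 10.1000 × 0.5272 ≈ 5.3249
Half-width = 1.96×5.3249 ≈ 10.4367
Interval: (19.5633, 40.4367)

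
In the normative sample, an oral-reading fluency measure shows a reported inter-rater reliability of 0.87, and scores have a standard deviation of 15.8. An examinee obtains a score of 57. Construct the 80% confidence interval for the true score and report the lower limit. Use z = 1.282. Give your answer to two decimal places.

49.70

SEM = 15.8000×√(1 − 0.8700) ≈ 5.6968
Half-width = 1.282×5.6968 ≈ 7.3033
Lower bound: 57 − 7.3033 = 49.6967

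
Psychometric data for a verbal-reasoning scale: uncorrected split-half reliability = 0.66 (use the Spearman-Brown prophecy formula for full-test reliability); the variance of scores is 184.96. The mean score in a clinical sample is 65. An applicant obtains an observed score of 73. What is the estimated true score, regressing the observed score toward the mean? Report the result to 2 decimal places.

Spearman-Brown: r = 2(0.66) / (1 + 0.66) = 1.320 / 1.660 ≈ 0.795
T̂ = 0.795(73) + 0.205(65) ≈ 71.361

71.36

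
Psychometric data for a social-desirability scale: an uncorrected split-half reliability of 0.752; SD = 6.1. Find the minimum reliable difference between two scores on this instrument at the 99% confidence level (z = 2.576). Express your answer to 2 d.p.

Full-length reliability (Spearman-Brown) = 2(0.752)/(1+0.752) ≈ 0.8584
SEM = 6.1000 · √(1 − 0.8584) = 6.1000 · √0.1416 ≈ 6.1000 · 0.3762 ≈ 2.2950
Standard error of the difference = 2.2950·√2 ≈ 3.2457
Smallest detectable difference = 2.576·3.2457 ≈ 8.3608

8.36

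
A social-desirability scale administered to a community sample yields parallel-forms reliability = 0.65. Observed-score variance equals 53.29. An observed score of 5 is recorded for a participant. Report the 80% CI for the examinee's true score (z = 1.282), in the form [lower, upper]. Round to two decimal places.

[-0.54, 10.54]

SD = √53.29 ≈ 7.300
SEM = 7.300 · √(1 − 0.650) = 7.300 · √0.350 ≈ 7.300 · 0.592 ≈ 4.319
1.282 · SEM ≈ 5.537
CI = 5 ± 5.537 → [-0.537, 10.537]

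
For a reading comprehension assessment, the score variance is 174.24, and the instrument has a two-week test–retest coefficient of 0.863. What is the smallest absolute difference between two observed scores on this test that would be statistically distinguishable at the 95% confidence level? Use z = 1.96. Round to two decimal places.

SD = √174.24 ≈ 13.2000
SEM = 13.2000 × √(1 − 0.8630) = 13.2000 × √0.1370 ≈ 13.2000 × 0.3701 ≈ 4.8858
SE_diff = SEM × √2 ≈ 4.8858 × 1.4142 ≈ 6.9095
Minimum reliable difference = 1.96 × SE_diff ≈ 1.96 × 6.9095 ≈ 13.5427

13.54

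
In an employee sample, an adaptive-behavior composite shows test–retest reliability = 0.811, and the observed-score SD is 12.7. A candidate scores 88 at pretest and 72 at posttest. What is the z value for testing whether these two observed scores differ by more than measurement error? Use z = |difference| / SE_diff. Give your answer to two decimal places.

2.05

SEM = 12.7000 * √(1 − 0.8110) = 12.7000 * √0.1890 ≈ 12.7000 * 0.4347 ≈ 5.5212
SE_diff = √2 * SEM ≈ 7.8082
z = |88 − 72| / 7.8082 = 16 / 7.8082 ≈ 2.0491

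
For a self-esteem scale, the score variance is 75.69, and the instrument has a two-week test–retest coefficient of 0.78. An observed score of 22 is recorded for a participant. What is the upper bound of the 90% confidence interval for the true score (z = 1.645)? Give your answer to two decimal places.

σ = 75.69^(1/2) = 8.700
SEM = 8.700×√(1 − 0.780) ≈ 4.081
Half-width = 1.645×4.081 ≈ 6.713
Upper bound: 22 + 6.713 = 28.713

28.71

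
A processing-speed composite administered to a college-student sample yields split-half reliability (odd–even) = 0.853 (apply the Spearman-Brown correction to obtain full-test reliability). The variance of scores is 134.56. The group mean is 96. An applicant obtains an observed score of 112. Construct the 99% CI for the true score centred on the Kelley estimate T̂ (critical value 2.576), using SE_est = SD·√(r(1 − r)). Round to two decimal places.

SD = √134.56 ≈ 11.600
Spearman-Brown: r = 2(0.853) / (1 + 0.853) = 1.706 / 1.853 ≈ 0.921
T̂ = r·X + (1 − r)·M = 0.921×112 + 0.079×96 ≈ 103.115 + 7.616 ≈ 110.731
SE_est = SD × √(r(1 − r)) = 11.600 × √0.073 ≈ 11.600 × 0.270 ≈ 3.135
CI = 110.731 ± 2.576 × 3.135 → [102.655, 118.806]

[102.66, 118.81]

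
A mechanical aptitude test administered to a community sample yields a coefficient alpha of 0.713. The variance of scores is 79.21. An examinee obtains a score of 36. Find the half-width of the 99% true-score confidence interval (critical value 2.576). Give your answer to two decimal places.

SD = √79.21 ≃ 8.9000
SEM = 8.9000 × √(1 − 0.7130) = 8.9000 × √0.2870 ≃ 8.9000 × 0.5357 ≃ 4.7679
2.576 × SEM ≃ 12.2822

12.28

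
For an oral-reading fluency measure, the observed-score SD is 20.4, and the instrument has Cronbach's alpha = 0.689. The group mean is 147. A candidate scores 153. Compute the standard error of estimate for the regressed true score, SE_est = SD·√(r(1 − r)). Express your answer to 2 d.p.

9.44

SE_est = 20.400*√(0.689*0.311) ≈ 9.443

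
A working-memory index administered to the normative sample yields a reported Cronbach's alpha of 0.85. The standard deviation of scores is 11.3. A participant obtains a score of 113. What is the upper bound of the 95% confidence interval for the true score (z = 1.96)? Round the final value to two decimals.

SEM = 11.3000·√(1 − 0.8500) ≈ 4.3765
Half-width = 1.96·4.3765 ≈ 8.5779
Upper limit = 113 + 8.5779 ≈ 121.5779

121.58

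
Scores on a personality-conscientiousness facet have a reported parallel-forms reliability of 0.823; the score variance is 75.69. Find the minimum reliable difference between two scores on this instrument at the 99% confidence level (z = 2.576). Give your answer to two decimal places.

σ = 75.69^(1/2) = 8.70000
SEM = 8.70000·√(1 − 0.82300) ≃ 3.66021
SE_diff = √2 · SEM ≃ 5.17632
Smallest detectable difference = 2.576·5.17632 ≃ 13.33419

13.33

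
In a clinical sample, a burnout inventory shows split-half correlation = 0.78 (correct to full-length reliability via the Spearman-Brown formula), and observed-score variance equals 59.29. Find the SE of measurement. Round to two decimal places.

2.71

σ = 59.29^(1/2) = 7.7000
Full-length reliability (Spearman-Brown) = 2(0.78)/(1+0.78) ≈ 0.8764
SEM = 7.7000·√(1 − 0.8764) ≈ 2.7070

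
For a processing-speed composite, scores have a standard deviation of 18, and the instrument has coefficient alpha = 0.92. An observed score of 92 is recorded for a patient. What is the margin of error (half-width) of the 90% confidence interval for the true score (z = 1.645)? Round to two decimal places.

SEM = 18.00000 × √(1 − 0.92000) = 18.00000 × √0.08000 ≈ 18.00000 × 0.28284 ≈ 5.09117
1.645 × SEM ≈ 8.37497

8.37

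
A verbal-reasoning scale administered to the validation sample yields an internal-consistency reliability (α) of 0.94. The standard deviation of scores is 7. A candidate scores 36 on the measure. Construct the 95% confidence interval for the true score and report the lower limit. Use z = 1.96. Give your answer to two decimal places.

SEM = 7.000 · √(1 − 0.940) = 7.000 · √0.060 ≈ 7.000 · 0.245 ≈ 1.715
Half-width = 1.96·1.715 ≈ 3.361
Lower limit = 36 − 3.361 ≈ 32.639

32.64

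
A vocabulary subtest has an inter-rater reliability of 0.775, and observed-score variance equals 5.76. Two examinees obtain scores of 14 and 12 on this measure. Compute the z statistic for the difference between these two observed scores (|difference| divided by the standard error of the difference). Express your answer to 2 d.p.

1.24

SD = √5.76 = 2.400
The standard error of measurement is 2.400×√(1 − 0.775) ≈ 2.400×0.474 ≈ 1.138.
SE_diff = SEM × √2 ≈ 1.138 × 1.414 ≈ 1.610
z = |14 − 12| / 1.610 = 2 / 1.610 ≈ 1.242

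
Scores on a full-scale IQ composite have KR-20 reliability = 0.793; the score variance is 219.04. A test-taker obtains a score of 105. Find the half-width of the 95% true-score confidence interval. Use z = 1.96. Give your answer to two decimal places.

13.20

σ = 219.04^(1/2) = 14.800
SEM = 14.800 * √(1 − 0.793) = 14.800 * √0.207 ≈ 14.800 * 0.455 ≈ 6.734
1.96 * SEM ≈ 13.198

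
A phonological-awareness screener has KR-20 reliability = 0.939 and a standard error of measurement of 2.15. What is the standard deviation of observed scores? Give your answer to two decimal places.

SD = SEM / √(1 − r) = 2.15 / √0.061 ≈ 2.15 / 0.247 ≈ 8.705

8.71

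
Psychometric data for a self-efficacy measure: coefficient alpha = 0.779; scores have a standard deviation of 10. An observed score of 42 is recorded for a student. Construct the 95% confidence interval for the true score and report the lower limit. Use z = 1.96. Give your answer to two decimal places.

The standard error of measurement is 10.000×√(1 − 0.779) ≈ 10.000×0.470 ≈ 4.701.
Margin = 1.96 × 4.701 ≈ 9.214
Lower bound: 42 − 9.214 = 32.786

32.79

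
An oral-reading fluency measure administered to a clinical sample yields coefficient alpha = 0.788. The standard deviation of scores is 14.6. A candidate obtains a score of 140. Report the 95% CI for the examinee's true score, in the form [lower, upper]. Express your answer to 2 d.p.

The standard error of measurement is 14.6000*√(1 − 0.7880) ≃ 14.6000*0.4604 ≃ 6.7223.
Half-width = 1.96*6.7223 ≃ 13.1758
95% CI: 140 ± 13.1758 = [126.8242, 153.1758]

[126.82, 153.18]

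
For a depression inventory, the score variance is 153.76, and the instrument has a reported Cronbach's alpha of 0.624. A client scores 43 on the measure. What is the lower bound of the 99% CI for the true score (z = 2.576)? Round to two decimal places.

SD = √153.76 ≃ 12.400
The standard error of measurement is 12.400*√(1 − 0.624) ≃ 12.400*0.613 ≃ 7.604.
Margin = 2.576 * 7.604 ≃ 19.587
Lower limit = 43 − 19.587 ≃ 23.413

23.41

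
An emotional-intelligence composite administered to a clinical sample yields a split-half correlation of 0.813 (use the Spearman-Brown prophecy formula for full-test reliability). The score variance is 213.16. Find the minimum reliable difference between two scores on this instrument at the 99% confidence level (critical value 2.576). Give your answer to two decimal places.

SD = √213.16 ≈ 14.600
Spearman-Brown: r = 2(0.813) / (1 + 0.813) = 1.626 / 1.813 ≈ 0.897
SEM = 14.600 · √(1 − 0.897) = 14.600 · √0.103 ≈ 14.600 · 0.321 ≈ 4.689
Standard error of the difference = 4.689·√2 ≈ 6.631
Smallest detectable difference = 2.576·6.631 ≈ 17.082

17.08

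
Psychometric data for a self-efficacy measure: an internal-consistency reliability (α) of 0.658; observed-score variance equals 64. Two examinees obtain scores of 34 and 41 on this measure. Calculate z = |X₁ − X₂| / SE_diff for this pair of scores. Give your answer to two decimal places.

1.06

σ = 64^(1/2) = 8.0000
SEM = 8.0000 × √(1 − 0.6580) = 8.0000 × √0.3420 ≈ 8.0000 × 0.5848 ≈ 4.6785
SE_diff = √2 × SEM ≈ 6.6163
z = |34 − 41| / 6.6163 = 7 / 6.6163 ≈ 1.0580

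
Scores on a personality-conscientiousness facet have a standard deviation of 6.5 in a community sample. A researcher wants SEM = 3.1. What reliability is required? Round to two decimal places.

0.77

r = 1 − (SEM / SD)² = 1 − (3.1000 / 6.5)² ≈ 1 − 0.2275 ≈ 0.7725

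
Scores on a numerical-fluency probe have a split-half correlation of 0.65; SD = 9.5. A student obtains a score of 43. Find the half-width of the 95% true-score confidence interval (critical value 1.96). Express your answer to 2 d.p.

8.58

Spearman-Brown: r = 2(0.65) / (1 + 0.65) = 1.300 / 1.650 ≈ 0.788
The standard error of measurement is 9.500*√(1 − 0.788) ≈ 9.500*0.461 ≈ 4.375.
Half-width = 1.96*4.375 ≈ 8.576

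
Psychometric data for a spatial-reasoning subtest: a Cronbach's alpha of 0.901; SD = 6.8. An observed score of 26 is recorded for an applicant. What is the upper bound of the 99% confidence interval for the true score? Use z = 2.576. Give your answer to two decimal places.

31.51

SEM = 6.8000*√(1 − 0.9010) ≈ 2.1396
Half-width = 2.576*2.1396 ≈ 5.5115
Upper limit = 26 + 5.5115 ≈ 31.5115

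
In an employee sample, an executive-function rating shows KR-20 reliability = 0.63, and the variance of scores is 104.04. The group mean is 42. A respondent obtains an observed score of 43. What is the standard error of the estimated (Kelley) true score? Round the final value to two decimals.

4.92

SD = √104.04 = 10.2000
SE_est = SD × √(r(1 − r)) = 10.2000 × √0.2331 ≈ 10.2000 × 0.4828 ≈ 4.9246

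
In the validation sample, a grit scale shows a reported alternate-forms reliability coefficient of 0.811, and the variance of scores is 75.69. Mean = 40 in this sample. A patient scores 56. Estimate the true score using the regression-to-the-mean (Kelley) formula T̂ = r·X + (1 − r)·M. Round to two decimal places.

T̂ = 0.811(56) + 0.189(40) ≃ 52.976

52.98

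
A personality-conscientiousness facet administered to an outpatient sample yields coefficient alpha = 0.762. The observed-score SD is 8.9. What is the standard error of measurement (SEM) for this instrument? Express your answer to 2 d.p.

SEM = 8.90000 × √(1 − 0.76200) = 8.90000 × √0.23800 ≈ 8.90000 × 0.48785 ≈ 4.34189

4.34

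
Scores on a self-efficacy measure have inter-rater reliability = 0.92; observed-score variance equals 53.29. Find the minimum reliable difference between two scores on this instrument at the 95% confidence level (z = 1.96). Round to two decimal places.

SD = √53.29 = 7.300
SEM = 7.300 × √(1 − 0.920) = 7.300 × √0.080 ≈ 7.300 × 0.283 ≈ 2.065
Standard error of the difference = 2.065·√2 ≈ 2.920
Minimum reliable difference = 1.96 × SE_diff ≈ 1.96 × 2.920 ≈ 5.723

5.72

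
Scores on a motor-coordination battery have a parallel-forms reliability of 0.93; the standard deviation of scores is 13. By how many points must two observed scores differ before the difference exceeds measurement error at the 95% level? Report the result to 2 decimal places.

SEM = 13.00000 * √(1 − 0.93000) = 13.00000 * √0.07000 ≈ 13.00000 * 0.26458 ≈ 3.43948
SE_diff = √2 * SEM ≈ 4.86415
Minimum reliable difference = 1.96 * SE_diff ≈ 1.96 * 4.86415 ≈ 9.53374

9.53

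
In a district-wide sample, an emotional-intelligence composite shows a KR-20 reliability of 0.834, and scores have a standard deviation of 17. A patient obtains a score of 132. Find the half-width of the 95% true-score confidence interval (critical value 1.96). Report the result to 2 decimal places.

13.58

SEM = 17.000 × √(1 − 0.834) = 17.000 × √0.166 ≈ 17.000 × 0.407 ≈ 6.926
Margin = 1.96 × 6.926 ≈ 13.576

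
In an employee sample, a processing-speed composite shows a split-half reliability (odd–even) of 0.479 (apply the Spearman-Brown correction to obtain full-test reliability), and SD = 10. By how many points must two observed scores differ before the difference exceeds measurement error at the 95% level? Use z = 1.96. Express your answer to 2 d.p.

16.45

Spearman-Brown: r = 2(0.479) / (1 + 0.479) = 0.958 / 1.479 ≃ 0.648
The standard error of measurement is 10.000×√(1 − 0.648) ≃ 10.000×0.594 ≃ 5.935.
SE_diff = SEM × √2 ≃ 5.935 × 1.414 ≃ 8.394
Minimum reliable difference = 1.96 × SE_diff ≃ 1.96 × 8.394 ≃ 16.452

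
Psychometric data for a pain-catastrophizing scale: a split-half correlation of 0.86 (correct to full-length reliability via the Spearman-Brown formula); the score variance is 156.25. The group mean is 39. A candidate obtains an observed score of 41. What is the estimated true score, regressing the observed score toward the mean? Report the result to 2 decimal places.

40.85

r_full = 2·0.86 / (1 + 0.86) ≃ 0.925
Estimated true score = 0.925·41 + (1 − 0.925)·39 ≃ 40.849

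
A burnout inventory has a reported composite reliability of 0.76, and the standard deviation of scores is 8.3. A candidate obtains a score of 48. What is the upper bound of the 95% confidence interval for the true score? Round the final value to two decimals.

55.97

The standard error of measurement is 8.300·√(1 − 0.760) ≈ 8.300·0.490 ≈ 4.066.
Margin = 1.96 · 4.066 ≈ 7.970
Upper bound: 48 + 7.970 = 55.970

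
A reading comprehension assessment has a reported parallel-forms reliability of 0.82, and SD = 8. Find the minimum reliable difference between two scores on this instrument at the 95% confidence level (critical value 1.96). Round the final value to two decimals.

SEM = 8.000*√(1 − 0.820) ≃ 3.394
SE_diff = SEM * √2 ≃ 3.394 * 1.414 ≃ 4.800
Smallest detectable difference = 1.96*4.800 ≃ 9.408

9.41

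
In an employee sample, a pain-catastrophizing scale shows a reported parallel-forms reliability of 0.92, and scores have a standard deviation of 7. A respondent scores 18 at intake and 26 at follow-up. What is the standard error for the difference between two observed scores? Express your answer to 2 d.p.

2.80

The standard error of measurement is 7.0000×√(1 − 0.9200) ≈ 7.0000×0.2828 ≈ 1.9799.
SE_diff = SEM × √2 ≈ 1.9799 × 1.4142 ≈ 2.8000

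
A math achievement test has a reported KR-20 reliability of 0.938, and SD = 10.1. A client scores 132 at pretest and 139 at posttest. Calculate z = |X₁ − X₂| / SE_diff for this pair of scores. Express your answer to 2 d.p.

SEM = 10.10000 × √(1 − 0.93800) = 10.10000 × √0.06200 ≈ 10.10000 × 0.24900 ≈ 2.51488
Standard error of the difference = 2.51488·√2 ≈ 3.55658
z = |132 − 139| / 3.55658 = 7 / 3.55658 ≈ 1.96818

1.97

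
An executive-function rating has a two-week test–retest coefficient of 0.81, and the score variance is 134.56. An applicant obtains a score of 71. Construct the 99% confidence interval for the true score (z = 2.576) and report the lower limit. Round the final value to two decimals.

57.97

SD = √134.56 = 11.60000
SEM = 11.60000·√(1 − 0.81000) ≈ 5.05632
Margin = 2.576 · 5.05632 ≈ 13.02509
Lower limit = 71 − 13.02509 ≈ 57.97491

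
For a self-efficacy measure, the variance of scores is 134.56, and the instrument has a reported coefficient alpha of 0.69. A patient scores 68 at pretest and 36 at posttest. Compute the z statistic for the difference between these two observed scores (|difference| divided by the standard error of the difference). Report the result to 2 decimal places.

SD = √134.56 = 11.600
The standard error of measurement is 11.600*√(1 − 0.690) ≈ 11.600*0.557 ≈ 6.459.
SE_diff = SEM * √2 ≈ 6.459 * 1.414 ≈ 9.134
z = 32 / 9.134 ≈ 3.503

3.50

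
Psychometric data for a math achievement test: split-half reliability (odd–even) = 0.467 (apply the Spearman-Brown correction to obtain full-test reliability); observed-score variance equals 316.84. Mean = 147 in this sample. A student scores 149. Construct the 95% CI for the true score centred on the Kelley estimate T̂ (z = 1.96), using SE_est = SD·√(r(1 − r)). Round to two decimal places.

[131.49, 165.05]

σ = 316.84^(1/2) = 17.800
Spearman-Brown: r = 2(0.467) / (1 + 0.467) = 0.934 / 1.467 ≈ 0.637
Estimated true score = 0.637×149 + (1 − 0.637)×147 ≈ 148.273
SE_est = SD × √(r(1 − r)) = 17.800 × √0.231 ≈ 17.800 × 0.481 ≈ 8.561
95% CI: 148.273 ± 16.780 ≈ (131.494, 165.053)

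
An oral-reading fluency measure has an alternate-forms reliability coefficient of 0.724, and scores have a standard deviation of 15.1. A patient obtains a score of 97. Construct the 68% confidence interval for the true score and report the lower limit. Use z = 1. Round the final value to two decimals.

89.07

SEM = 15.100 × √(1 − 0.724) = 15.100 × √0.276 ≈ 15.100 × 0.525 ≈ 7.933
Half-width = 1×7.933 ≈ 7.933
Lower limit = 97 − 7.933 ≈ 89.067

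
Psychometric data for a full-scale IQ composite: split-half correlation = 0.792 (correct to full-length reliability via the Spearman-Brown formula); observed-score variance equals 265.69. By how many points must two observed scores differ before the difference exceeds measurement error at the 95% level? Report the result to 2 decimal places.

SD = √265.69 ≈ 16.300
Spearman-Brown: r = 2(0.792) / (1 + 0.792) = 1.584 / 1.792 ≈ 0.884
SEM = 16.300 · √(1 − 0.884) = 16.300 · √0.116 ≈ 16.300 · 0.341 ≈ 5.553
Standard error of the difference = 5.553·√2 ≈ 7.854
Smallest detectable difference = 1.96·7.854 ≈ 15.393

15.39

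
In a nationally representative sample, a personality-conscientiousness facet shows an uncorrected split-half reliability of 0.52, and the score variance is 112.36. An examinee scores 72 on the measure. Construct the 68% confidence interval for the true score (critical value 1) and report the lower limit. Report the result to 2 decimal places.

66.04

SD = √112.36 = 10.6000
r_full = 2·0.52 / (1 + 0.52) ≈ 0.6842
SEM = 10.6000 * √(1 − 0.6842) = 10.6000 * √0.3158 ≈ 10.6000 * 0.5620 ≈ 5.9567
Margin = 1 * 5.9567 ≈ 5.9567
Lower limit = 72 − 5.9567 ≈ 66.0433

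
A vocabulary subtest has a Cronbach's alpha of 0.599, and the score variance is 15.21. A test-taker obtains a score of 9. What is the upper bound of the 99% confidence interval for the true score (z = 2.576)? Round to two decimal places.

15.36

SD = √15.21 = 3.90000
The standard error of measurement is 3.90000×√(1 − 0.59900) ≈ 3.90000×0.63325 ≈ 2.46966.
Margin = 2.576 × 2.46966 ≈ 6.36184
Upper limit = 9 + 6.36184 ≈ 15.36184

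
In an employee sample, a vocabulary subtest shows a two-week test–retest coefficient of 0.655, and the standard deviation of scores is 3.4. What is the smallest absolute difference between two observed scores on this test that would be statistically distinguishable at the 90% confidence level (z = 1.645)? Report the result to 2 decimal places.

4.65

SEM = 3.4000*√(1 − 0.6550) ≈ 1.9970
SE_diff = SEM * √2 ≈ 1.9970 * 1.4142 ≈ 2.8243
Minimum reliable difference = 1.645 * SE_diff ≈ 1.645 * 2.8243 ≈ 4.6459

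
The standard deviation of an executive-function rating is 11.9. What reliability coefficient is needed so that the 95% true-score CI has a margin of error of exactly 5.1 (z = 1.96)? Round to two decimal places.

0.95

Required SEM = 5.1 / 1.96 ≈ 2.60204
Required reliability = 1 − (SEM/SD)² = 1 − 0.04781 ≈ 0.95219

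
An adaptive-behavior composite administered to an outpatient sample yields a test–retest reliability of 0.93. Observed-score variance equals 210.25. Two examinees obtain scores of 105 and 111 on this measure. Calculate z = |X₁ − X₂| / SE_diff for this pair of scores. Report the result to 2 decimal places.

1.11

SD = √210.25 = 14.5000
SEM = 14.5000 · √(1 − 0.9300) = 14.5000 · √0.0700 ≃ 14.5000 · 0.2646 ≃ 3.8363
SE_diff = SEM · √2 ≃ 3.8363 · 1.4142 ≃ 5.4254
z = 6 / 5.4254 ≃ 1.1059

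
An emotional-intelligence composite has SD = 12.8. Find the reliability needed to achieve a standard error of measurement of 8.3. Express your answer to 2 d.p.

r = 1 − (SEM / SD)² = 1 − (8.300 / 12.8)² ≈ 1 − 0.420 ≈ 0.580

0.58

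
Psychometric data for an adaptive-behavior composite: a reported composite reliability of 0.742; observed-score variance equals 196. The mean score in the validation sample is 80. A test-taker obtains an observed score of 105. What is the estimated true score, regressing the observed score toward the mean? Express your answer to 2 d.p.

T̂ = 0.74200(105) + 0.25800(80) ≈ 98.55000

98.55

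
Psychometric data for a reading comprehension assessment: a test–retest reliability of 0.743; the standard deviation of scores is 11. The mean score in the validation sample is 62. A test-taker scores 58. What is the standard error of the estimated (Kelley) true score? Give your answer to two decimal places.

SE_est = SD × √(r(1 − r)) = 11.0000 × √0.1910 ≈ 11.0000 × 0.4370 ≈ 4.8068

4.81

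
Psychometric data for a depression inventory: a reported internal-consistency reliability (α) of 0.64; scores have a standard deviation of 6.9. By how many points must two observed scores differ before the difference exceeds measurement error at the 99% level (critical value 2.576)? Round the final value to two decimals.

SEM = 6.900×√(1 − 0.640) ≈ 4.140
SE_diff = √2 × SEM ≈ 5.855
Minimum reliable difference = 2.576 × SE_diff ≈ 2.576 × 5.855 ≈ 15.082

15.08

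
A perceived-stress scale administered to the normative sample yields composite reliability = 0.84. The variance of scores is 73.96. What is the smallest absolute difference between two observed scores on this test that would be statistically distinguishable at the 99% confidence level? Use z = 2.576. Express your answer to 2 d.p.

SD = √73.96 = 8.600
SEM = 8.600·√(1 − 0.840) ≃ 3.440
Standard error of the difference = 3.440·√2 ≃ 4.865
Smallest detectable difference = 2.576·4.865 ≃ 12.532

12.53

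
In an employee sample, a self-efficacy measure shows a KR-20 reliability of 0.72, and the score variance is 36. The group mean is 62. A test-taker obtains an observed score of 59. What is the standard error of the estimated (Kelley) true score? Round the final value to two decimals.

2.69

σ = 36^(1/2) = 6.000
SE_est = SD × √(r(1 − r)) = 6.000 × √0.202 ≃ 6.000 × 0.449 ≃ 2.694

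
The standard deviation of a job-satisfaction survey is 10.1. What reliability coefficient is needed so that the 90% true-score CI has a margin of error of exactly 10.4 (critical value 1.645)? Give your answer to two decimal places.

0.61

SEM needed = half-width / z = 10.4/1.645 ≃ 6.32219
r = 1 − (6.32219/10.1)² ≃ 1 − 0.39182 ≃ 0.60818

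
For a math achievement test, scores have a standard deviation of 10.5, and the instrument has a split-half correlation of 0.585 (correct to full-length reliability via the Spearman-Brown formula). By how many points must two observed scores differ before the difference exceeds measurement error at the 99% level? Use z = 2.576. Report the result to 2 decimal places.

19.57

r_full = 2·0.585 / (1 + 0.585) ≈ 0.738
SEM = 10.500·√(1 − 0.738) ≈ 5.373
Standard error of the difference = 5.373·√2 ≈ 7.598
Minimum reliable difference = 2.576 · SE_diff ≈ 2.576 · 7.598 ≈ 19.573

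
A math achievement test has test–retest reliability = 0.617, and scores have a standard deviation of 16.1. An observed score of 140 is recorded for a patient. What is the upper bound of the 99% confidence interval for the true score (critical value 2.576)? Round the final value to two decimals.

The standard error of measurement is 16.1000×√(1 − 0.6170) ≈ 16.1000×0.6189 ≈ 9.9638.
2.576 × SEM ≈ 25.6668
Upper bound: 140 + 25.6668 = 165.6668

165.67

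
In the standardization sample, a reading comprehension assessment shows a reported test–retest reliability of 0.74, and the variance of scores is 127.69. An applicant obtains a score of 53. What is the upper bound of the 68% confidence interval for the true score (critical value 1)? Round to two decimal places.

σ = 127.69^(1/2) = 11.3000
SEM = 11.3000 × √(1 − 0.7400) = 11.3000 × √0.2600 ≈ 11.3000 × 0.5099 ≈ 5.7619
Margin = 1 × 5.7619 ≈ 5.7619
Upper limit = 53 + 5.7619 ≈ 58.7619

58.76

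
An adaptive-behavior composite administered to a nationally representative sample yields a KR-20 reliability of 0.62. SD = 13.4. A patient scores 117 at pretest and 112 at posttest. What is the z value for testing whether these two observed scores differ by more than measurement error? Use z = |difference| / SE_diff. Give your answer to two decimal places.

The standard error of measurement is 13.4000·√(1 − 0.6200) ≈ 13.4000·0.6164 ≈ 8.2603.
SE_diff = SEM · √2 ≈ 8.2603 · 1.4142 ≈ 11.6818
z = 5 / 11.6818 ≈ 0.4280

0.43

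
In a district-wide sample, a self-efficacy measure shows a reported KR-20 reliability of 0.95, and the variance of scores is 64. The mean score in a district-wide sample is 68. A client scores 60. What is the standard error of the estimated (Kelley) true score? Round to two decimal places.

1.74

σ = 64^(1/2) = 8.0000
SE_est = SD * √(r(1 − r)) = 8.0000 * √0.0475 ≈ 8.0000 * 0.2179 ≈ 1.7436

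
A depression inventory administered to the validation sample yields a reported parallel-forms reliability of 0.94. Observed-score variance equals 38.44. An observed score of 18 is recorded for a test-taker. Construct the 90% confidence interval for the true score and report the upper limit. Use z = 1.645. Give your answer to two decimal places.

20.50

σ = 38.44^(1/2) = 6.20000
SEM = 6.20000 · √(1 − 0.94000) = 6.20000 · √0.06000 ≈ 6.20000 · 0.24495 ≈ 1.51868
1.645 · SEM ≈ 2.49823
Upper limit = 18 + 2.49823 ≈ 20.49823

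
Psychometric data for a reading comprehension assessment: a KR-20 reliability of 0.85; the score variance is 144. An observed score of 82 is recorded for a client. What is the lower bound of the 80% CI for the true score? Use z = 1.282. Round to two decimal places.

76.04

SD = √144 = 12.0000
SEM = 12.0000 * √(1 − 0.8500) = 12.0000 * √0.1500 ≈ 12.0000 * 0.3873 ≈ 4.6476
Margin = 1.282 * 4.6476 ≈ 5.9582
Lower bound: 82 − 5.9582 = 76.0418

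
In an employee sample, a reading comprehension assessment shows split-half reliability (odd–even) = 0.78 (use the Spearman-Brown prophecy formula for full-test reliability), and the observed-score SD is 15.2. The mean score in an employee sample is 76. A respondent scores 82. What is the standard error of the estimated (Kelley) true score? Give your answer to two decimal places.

Full-length reliability (Spearman-Brown) = 2(0.78)/(1+0.78) ≈ 0.87640
SE_est = 15.20000·√(0.87640·0.12360) ≈ 5.00262

5.00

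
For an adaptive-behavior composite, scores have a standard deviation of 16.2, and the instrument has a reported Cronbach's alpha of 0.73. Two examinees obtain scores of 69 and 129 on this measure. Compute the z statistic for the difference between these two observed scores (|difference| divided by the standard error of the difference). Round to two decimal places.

5.04

SEM = 16.2000 × √(1 − 0.7300) = 16.2000 × √0.2700 ≃ 16.2000 × 0.5196 ≃ 8.4178
SE_diff = SEM × √2 ≃ 8.4178 × 1.4142 ≃ 11.9045
z = 60 / 11.9045 ≃ 5.0401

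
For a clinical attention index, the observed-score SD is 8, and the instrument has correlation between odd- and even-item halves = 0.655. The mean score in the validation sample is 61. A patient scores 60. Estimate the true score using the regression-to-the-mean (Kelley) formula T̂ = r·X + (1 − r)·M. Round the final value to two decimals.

60.21

r_full = 2·0.655 / (1 + 0.655) ≈ 0.792
T̂ = 0.792(60) + 0.208(61) ≈ 60.208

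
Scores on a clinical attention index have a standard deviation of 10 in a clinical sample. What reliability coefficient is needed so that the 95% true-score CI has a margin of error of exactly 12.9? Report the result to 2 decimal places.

SEM needed = half-width / z = 12.9/1.96 ≈ 6.5816
r = 1 − (6.5816/10)² ≈ 1 − 0.4332 ≈ 0.5668

0.57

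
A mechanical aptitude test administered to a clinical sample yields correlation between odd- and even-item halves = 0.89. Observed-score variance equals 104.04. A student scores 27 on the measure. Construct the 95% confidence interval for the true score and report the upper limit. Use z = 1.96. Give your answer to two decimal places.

SD = √104.04 = 10.2000
Full-length reliability (Spearman-Brown) = 2(0.89)/(1+0.89) ≈ 0.9418
SEM = 10.2000·√(1 − 0.9418) ≈ 2.4607
1.96 · SEM ≈ 4.8230
Upper bound: 27 + 4.8230 = 31.8230

31.82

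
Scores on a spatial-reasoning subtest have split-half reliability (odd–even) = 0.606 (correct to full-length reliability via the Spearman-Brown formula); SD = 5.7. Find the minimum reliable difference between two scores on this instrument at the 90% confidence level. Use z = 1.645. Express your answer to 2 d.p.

6.57

Full-length reliability (Spearman-Brown) = 2(0.606)/(1+0.606) ≈ 0.755
SEM = 5.700 · √(1 − 0.755) = 5.700 · √0.245 ≈ 5.700 · 0.495 ≈ 2.823
SE_diff = √2 · SEM ≈ 3.993
Minimum reliable difference = 1.645 · SE_diff ≈ 1.645 · 3.993 ≈ 6.568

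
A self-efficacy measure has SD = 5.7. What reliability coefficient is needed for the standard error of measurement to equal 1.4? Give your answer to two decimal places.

Required reliability = 1 − (SEM/SD)² = 1 − 0.06033 ≈ 0.93967

0.94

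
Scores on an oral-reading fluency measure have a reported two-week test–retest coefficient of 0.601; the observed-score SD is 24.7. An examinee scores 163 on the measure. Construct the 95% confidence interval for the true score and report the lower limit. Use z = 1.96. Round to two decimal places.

SEM = 24.7000·√(1 − 0.6010) ≈ 15.6021
Half-width = 1.96·15.6021 ≈ 30.5801
Lower bound: 163 − 30.5801 = 132.4199

132.42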